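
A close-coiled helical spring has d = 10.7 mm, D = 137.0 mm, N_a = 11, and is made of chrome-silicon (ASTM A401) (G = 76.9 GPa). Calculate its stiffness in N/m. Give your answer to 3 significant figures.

4450 N/m

k = Gd⁴/(8D³N_a) = (76.9×10³ × 10.7⁴) / (8 × 137.0³ × 11)
  = 1.008e+09 / 2.26279e+08 = 4.4547 N/mm = 4454.7 N/m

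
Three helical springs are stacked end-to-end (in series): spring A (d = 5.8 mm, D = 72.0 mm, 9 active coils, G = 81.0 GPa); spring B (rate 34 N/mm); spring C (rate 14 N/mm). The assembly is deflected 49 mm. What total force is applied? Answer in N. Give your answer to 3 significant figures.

k_A = Gd⁴/(8D³N_a) = (81.0×10³)(5.8⁴)/(8·72.0³·9) = 3.4109 N/mm
Series: 1/k_eq = 1/3.4109 + 1/34 + 1/14 = 0.39402; k_eq = 2.5379 N/mm
F = k_eq·δ = 2.5379·49 = 124.36 N

124 N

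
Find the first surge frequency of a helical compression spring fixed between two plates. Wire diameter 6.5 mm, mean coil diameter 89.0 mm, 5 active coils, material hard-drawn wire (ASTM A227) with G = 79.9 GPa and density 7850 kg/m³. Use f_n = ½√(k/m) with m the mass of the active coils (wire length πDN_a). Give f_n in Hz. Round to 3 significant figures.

k = Gd⁴/(8D³N_a) = (79.9×10³)(6.5⁴)/(8·89.0³·5) = 5.0579 N/mm = 5057.9 N/m
Wire length L = πDN_a = π·89.0·5 = 1398 mm
m = ρ·(πd²/4)·L = 7850 × 33.183×10⁻⁶ m² × 1.398 m = 0.36416 kg
f_n = ½√(k/m) = 0.5·√(5057.9/0.36416) = 0.5·√(13889) = 58.926 Hz

58.9 Hz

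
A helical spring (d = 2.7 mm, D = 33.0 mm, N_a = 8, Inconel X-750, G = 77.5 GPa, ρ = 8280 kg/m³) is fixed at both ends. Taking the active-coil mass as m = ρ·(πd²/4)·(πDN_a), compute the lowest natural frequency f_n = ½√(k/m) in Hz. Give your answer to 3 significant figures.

k = Gd⁴/(8D³N_a) = (77.5×10³)(2.7⁴)/(8·33.0³·8) = 1.7908 N/mm = 1790.8 N/m
Wire length L = πDN_a = π·33.0·8 = 829.38 mm
m = ρ·(πd²/4)·L = 8280 × 5.7256×10⁻⁶ m² × 0.82938 m = 0.039319 kg
f_n = ½√(k/m) = 0.5·√(1790.8/0.039319) = 0.5·√(45544) = 106.71 Hz

107 Hz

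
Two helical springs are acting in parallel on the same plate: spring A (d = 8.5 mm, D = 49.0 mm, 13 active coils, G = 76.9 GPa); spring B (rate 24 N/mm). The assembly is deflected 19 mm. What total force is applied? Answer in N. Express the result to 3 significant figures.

1080 N

k_A = Gd⁴/(8D³N_a) = (76.9×10³)(8.5⁴)/(8·49.0³·13) = 32.808 N/mm
Parallel: k_eq = 32.808 + 24 = 56.808 N/mm
F = k_eq·δ = 56.808·19 = 1079.4 N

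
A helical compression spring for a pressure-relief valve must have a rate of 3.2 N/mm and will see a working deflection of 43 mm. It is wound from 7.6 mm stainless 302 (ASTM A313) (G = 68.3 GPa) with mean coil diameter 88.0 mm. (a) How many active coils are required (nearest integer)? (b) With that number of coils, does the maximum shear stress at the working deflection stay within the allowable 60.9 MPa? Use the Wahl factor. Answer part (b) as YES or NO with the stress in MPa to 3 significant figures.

(a) 13 coils; (b) NO, τ_max = 79.3 MPa

N_a = Gd⁴/(8D³k) = (68.3×10³)(7.6⁴)/(8·88.0³·3.2) = 13.06 → N_a = 13
Actual rate k = Gd⁴/(8D³·13) = 3.2151 N/mm
Working load F = kδ = 3.2151·43 = 138.25 N
C = 88.0/7.6 = 11.5789; K_W = (4C−1)/(4C−4)+0.615/C = 1.1240
τ_max = K_W·8FD/(πd³) = 1.1240·70.574 = 79.326 MPa
τ_max > 60.9 MPa → exceeds allowable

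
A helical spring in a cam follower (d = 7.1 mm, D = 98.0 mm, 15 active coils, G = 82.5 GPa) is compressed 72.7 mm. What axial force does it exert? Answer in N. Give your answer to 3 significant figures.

k = Gd⁴/(8D³N_a) = (82.5×10³)(7.1⁴)/(8·98.0³·15) = 1.8562 N/mm
F = k·δ = 1.8562 × 72.7 = 134.95 N

135 N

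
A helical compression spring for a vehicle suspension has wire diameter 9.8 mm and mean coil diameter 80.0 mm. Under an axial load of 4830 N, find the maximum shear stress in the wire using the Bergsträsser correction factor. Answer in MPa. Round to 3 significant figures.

1220 MPa

Spring index C = D/d = 80.0/9.8 = 8.1633
K_B = (4C+2)/(4C−3) = 34.653/29.653 = 1.1686
τ₀ = 8FD/(πd³) = 8·4830·80.0/(π·9.8³) = 3.0912e+06/2956.8 = 1045.4 MPa
τ_max = K·τ₀ = 1.1686 × 1045.4 = 1221.7 MPa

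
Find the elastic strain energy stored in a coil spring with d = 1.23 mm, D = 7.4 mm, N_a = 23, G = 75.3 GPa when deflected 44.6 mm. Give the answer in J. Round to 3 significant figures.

2.30 J

k = Gd⁴/(8D³N_a) = (75.3×10³)(1.23⁴)/(8·7.4³·23) = 2.3115 N/mm
U = ½kδ² = 0.5 × 2.3115 × 44.6² = 2299 N·mm = 2.299 J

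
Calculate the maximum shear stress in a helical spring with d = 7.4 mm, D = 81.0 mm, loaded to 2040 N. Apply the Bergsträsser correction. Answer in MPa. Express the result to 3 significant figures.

1170 MPa

Spring index C = D/d = 81.0/7.4 = 10.9459
K_B = (4C+2)/(4C−3) = 45.784/40.784 = 1.1226
τ₀ = 8FD/(πd³) = 8·2040·81.0/(π·7.4³) = 1.32192e+06/1273 = 1038.4 MPa
τ_max = K·τ₀ = 1.1226 × 1038.4 = 1165.7 MPa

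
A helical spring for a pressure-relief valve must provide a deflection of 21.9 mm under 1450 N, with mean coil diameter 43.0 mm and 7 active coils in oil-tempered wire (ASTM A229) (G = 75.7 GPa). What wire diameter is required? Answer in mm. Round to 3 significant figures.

7.90 mm

Required rate k = F/δ = 1450/21.9 = 66.21 N/mm
d = (8D³N_a·k / G)^(1/4) = (8·43.0³·7·66.21 / (75.7×10³))^0.25
  = (3894.2)^0.25 = 7.8996 mm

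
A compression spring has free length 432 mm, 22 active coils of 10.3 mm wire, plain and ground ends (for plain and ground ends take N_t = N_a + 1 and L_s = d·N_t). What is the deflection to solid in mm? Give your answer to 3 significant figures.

N_t = 23; L_s = 10.3·23 = 236.9 mm
δ_solid = L₀ − L_s = 432 − 236.9 = 195.1 mm

195 mm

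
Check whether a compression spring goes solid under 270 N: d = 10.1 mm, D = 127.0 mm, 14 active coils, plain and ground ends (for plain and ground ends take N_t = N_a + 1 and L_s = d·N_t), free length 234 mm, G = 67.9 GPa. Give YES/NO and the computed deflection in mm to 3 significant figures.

k = Gd⁴/(8D³N_a) = (67.9×10³)(10.1⁴)/(8·127.0³·14) = 3.0798 N/mm
N_t = 15; L_s = 10.1·15 = 151.5 mm; δ_solid = L₀ − L_s = 234 − 151.5 = 82.5 mm
δ = F/k = 270/3.0798 = 87.667 mm
δ ≥ δ_solid → spring goes solid

YES, δ = 87.7 mm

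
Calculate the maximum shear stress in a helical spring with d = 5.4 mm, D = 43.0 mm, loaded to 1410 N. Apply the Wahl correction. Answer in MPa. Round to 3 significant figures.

1160 MPa

Spring index C = D/d = 43.0/5.4 = 7.9630
K_W = (4C−1)/(4C−4) + 0.615/C = 30.852/27.852 + 0.0772 = 1.1849
τ₀ = 8FD/(πd³) = 8·1410·43.0/(π·5.4³) = 485040/494.69 = 980.5 MPa
τ_max = K·τ₀ = 1.1849 × 980.5 = 1161.8 MPa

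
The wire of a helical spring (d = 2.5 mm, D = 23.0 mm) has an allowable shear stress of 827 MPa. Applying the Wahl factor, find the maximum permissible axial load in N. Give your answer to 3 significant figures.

C = D/d = 23.0/2.5 = 9.2000
K_W = (4C−1)/(4C−4) + 0.615/C = 35.800/32.800 + 0.0668 = 1.1583
τ_max = K·8FD/(πd³) → F_max = τ_allow·πd³/(8DK)
F_max = 827·π·2.5³/(8·23.0·1.1583) = 40595/213.13 = 190.47 N

190 N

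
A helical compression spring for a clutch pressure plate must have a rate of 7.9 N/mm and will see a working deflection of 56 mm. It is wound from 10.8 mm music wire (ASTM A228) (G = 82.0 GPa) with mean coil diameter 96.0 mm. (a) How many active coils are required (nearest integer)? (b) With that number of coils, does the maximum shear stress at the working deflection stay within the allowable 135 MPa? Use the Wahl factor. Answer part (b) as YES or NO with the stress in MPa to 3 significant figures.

(a) 20 coils; (b) YES, τ_max = 99.7 MPa

N_a = Gd⁴/(8D³k) = (82.0×10³)(10.8⁴)/(8·96.0³·7.9) = 19.95 → N_a = 20
Actual rate k = Gd⁴/(8D³·20) = 7.8809 N/mm
Working load F = kδ = 7.8809·56 = 441.33 N
C = 96.0/10.8 = 8.8889; K_W = (4C−1)/(4C−4)+0.615/C = 1.1643
τ_max = K_W·8FD/(πd³) = 1.1643·85.645 = 99.713 MPa
τ_max ≤ 135 MPa → acceptable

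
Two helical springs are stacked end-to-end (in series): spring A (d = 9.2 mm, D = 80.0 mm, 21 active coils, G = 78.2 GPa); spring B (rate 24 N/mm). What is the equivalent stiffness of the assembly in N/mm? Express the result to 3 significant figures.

5.12 N/mm

k_A = Gd⁴/(8D³N_a) = (78.2×10³)(9.2⁴)/(8·80.0³·21) = 6.513 N/mm
Series: 1/k_eq = 1/6.513 + 1/24 = 0.19521; k_eq = 5.1228 N/mm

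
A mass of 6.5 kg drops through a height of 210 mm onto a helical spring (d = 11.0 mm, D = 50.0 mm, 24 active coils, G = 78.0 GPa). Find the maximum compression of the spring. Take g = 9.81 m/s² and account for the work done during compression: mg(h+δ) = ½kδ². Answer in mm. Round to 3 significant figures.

25.1 mm

k = Gd⁴/(8D³N_a) = (78.0×10³)(11.0⁴)/(8·50.0³·24) = 47.583 N/mm
W = mg = 6.5 × 9.81 = 63.765 N
½kδ² − Wδ − Wh = 0 → δ = (W + √(W² + 2kWh))/k
δ = (63.765 + √(4066 + 1.27434e+06))/47.583 = (63.765 + 1130.7)/47.583 = 25.102 mm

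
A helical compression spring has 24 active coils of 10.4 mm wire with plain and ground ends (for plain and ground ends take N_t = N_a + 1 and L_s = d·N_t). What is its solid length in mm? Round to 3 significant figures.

260 mm

plain and ground ends: N_t = N_a + 1 = 24 + 1 = 25
L_s = d·N_t = 10.4 × 25 = 260 mm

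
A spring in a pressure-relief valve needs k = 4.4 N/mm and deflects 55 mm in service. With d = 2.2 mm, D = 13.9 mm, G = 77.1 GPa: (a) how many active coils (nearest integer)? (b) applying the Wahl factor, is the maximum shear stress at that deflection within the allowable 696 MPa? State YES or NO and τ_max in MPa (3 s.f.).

(a) 19 coils; (b) NO, τ_max = 1000 MPa

N_a = Gd⁴/(8D³k) = (77.1×10³)(2.2⁴)/(8·13.9³·4.4) = 19.11 → N_a = 19
Actual rate k = Gd⁴/(8D³·19) = 4.4244 N/mm
Working load F = kδ = 4.4244·55 = 243.34 N
C = 13.9/2.2 = 6.3182; K_W = (4C−1)/(4C−4)+0.615/C = 1.2384
τ_max = K_W·8FD/(πd³) = 1.2384·808.92 = 1001.7 MPa
τ_max > 696 MPa → exceeds allowable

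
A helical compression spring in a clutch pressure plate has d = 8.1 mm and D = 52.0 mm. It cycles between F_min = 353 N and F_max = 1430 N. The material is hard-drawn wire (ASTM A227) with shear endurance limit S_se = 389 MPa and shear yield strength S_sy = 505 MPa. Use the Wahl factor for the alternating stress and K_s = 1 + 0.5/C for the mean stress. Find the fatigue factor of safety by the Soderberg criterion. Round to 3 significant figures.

1.11

C = D/d = 52.0/8.1 = 6.4198; K_W = (4C−1)/(4C−4)+0.615/C = 1.2342; K_s = 1+0.5/C = 1.0779
F_a = (F_max−F_min)/2 = 538.5 N; F_m = (F_max+F_min)/2 = 891.5 N
τ_a = K_W·8F_aD/(πd³) = 1.2342 × 134.18 = 165.6 MPa
τ_m = K_s·8F_mD/(πd³) = 1.0779 × 222.13 = 239.43 MPa
Soderberg: 1/n_f = τ_a/S_se + τ_m/S_sy = 165.6/389 + 239.43/505 = 0.42570 + 0.47412 = 0.89982
n_f = 1/0.89982 = 1.111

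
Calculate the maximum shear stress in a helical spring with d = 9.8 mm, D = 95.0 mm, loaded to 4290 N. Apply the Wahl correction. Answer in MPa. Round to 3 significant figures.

1270 MPa

Spring index C = D/d = 95.0/9.8 = 9.6939
K_W = (4C−1)/(4C−4) + 0.615/C = 37.776/34.776 + 0.0634 = 1.1497
τ₀ = 8FD/(πd³) = 8·4290·95.0/(π·9.8³) = 3.2604e+06/2956.8 = 1102.7 MPa
τ_max = K·τ₀ = 1.1497 × 1102.7 = 1267.7 MPa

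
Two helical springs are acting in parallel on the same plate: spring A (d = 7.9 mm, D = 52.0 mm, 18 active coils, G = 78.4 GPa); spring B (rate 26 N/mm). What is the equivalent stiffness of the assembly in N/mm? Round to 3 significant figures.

41.1 N/mm

k_A = Gd⁴/(8D³N_a) = (78.4×10³)(7.9⁴)/(8·52.0³·18) = 15.082 N/mm
Parallel: k_eq = 15.082 + 26 = 41.082 N/mm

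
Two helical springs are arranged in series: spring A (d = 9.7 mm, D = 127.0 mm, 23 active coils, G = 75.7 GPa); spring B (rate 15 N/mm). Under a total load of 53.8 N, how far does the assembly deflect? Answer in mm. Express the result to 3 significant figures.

k_A = Gd⁴/(8D³N_a) = (75.7×10³)(9.7⁴)/(8·127.0³·23) = 1.7781 N/mm
Series: 1/k_eq = 1/1.7781 + 1/15 = 0.62907; k_eq = 1.5897 N/mm
δ = F/k_eq = 53.8/1.5897 = 33.844 mm

33.8 mm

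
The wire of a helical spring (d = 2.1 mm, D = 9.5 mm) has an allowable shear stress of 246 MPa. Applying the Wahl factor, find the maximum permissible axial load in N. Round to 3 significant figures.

69.8 N

C = D/d = 9.5/2.1 = 4.5238
K_W = (4C−1)/(4C−4) + 0.615/C = 17.095/14.095 + 0.1359 = 1.3488
τ_max = K·8FD/(πd³) → F_max = τ_allow·πd³/(8DK)
F_max = 246·π·2.1³/(8·9.5·1.3488) = 7157.2/102.51 = 69.821 N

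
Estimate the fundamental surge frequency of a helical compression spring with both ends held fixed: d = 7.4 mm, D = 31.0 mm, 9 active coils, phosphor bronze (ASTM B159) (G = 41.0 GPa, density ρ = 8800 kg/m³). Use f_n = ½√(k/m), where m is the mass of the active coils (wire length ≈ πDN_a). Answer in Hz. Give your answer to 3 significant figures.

k = Gd⁴/(8D³N_a) = (41.0×10³)(7.4⁴)/(8·31.0³·9) = 57.318 N/mm = 57318 N/m
Wire length L = πDN_a = π·31.0·9 = 876.5 mm
m = ρ·(πd²/4)·L = 8800 × 43.008×10⁻⁶ m² × 0.8765 m = 0.33173 kg
f_n = ½√(k/m) = 0.5·√(57318/0.33173) = 0.5·√(1.7278e+05) = 207.84 Hz

208 Hz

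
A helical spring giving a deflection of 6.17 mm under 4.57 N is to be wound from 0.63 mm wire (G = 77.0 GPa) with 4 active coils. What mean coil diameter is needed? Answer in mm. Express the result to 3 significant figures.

Required rate k = F/δ = 4.57/6.17 = 0.74068 N/mm
D = (Gd⁴/(8N_a·k))^(1/3) = (77.0×10³·0.63⁴/(8·4·0.74068))^(1/3)
  = (511.767)^(1/3) = 7.9988 mm

8.00 mm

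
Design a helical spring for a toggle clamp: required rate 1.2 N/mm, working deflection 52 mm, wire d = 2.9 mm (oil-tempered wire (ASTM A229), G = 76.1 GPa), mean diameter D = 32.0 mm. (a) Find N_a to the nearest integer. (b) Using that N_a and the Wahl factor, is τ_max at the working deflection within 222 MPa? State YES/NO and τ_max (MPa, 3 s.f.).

N_a = Gd⁴/(8D³k) = (76.1×10³)(2.9⁴)/(8·32.0³·1.2) = 17.11 → N_a = 17
Actual rate k = Gd⁴/(8D³·17) = 1.2078 N/mm
Working load F = kδ = 1.2078·52 = 62.805 N
C = 32.0/2.9 = 11.0345; K_W = (4C−1)/(4C−4)+0.615/C = 1.1305
τ_max = K_W·8FD/(πd³) = 1.1305·209.84 = 237.22 MPa
τ_max > 222 MPa → exceeds allowable

(a) 17 coils; (b) NO, τ_max = 237 MPa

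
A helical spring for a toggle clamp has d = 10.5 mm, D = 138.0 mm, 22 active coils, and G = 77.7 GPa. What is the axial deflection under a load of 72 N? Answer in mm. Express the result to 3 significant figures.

35.3 mm

k = Gd⁴/(8D³N_a) = (77.7×10³)(10.5⁴)/(8·138.0³·22) = 2.0419 N/mm
δ = F/k = 72 / 2.0419 = 35.262 mm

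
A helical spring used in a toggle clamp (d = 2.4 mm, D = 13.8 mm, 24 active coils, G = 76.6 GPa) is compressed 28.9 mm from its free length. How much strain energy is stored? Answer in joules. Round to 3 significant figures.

2.10 J

k = Gd⁴/(8D³N_a) = (76.6×10³)(2.4⁴)/(8·13.8³·24) = 5.0366 N/mm
U = ½kδ² = 0.5 × 5.0366 × 28.9² = 2103.3 N·mm = 2.1033 J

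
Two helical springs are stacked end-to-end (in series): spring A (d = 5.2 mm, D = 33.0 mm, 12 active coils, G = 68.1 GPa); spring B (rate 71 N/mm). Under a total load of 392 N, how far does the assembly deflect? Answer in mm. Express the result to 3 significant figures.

32.7 mm

k_A = Gd⁴/(8D³N_a) = (68.1×10³)(5.2⁴)/(8·33.0³·12) = 14.433 N/mm
Series: 1/k_eq = 1/14.433 + 1/71 = 0.083372; k_eq = 11.994 N/mm
δ = F/k_eq = 392/11.994 = 32.682 mm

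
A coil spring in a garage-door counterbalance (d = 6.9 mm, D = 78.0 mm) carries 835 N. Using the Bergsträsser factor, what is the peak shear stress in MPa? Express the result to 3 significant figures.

Spring index C = D/d = 78.0/6.9 = 11.3043
K_B = (4C+2)/(4C−3) = 47.217/42.217 = 1.1184
τ₀ = 8FD/(πd³) = 8·835·78.0/(π·6.9³) = 521040/1032 = 504.86 MPa
τ_max = K·τ₀ = 1.1184 × 504.86 = 564.66 MPa

565 MPa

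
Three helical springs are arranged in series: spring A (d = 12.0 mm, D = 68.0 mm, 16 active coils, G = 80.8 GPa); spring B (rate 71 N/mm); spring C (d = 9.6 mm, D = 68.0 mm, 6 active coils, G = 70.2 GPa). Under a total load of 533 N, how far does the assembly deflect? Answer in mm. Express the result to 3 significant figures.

33.8 mm

k_A = Gd⁴/(8D³N_a) = (80.8×10³)(12.0⁴)/(8·68.0³·16) = 41.629 N/mm
k_C = Gd⁴/(8D³N_a) = (70.2×10³)(9.6⁴)/(8·68.0³·6) = 39.505 N/mm
Series: 1/k_eq = 1/41.629 + 1/71 + 1/39.505 = 0.063419; k_eq = 15.768 N/mm
δ = F/k_eq = 533/15.768 = 33.802 mm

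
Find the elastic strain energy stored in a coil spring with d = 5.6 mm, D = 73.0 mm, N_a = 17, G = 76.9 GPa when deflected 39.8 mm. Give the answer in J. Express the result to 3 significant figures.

1.13 J

k = Gd⁴/(8D³N_a) = (76.9×10³)(5.6⁴)/(8·73.0³·17) = 1.4295 N/mm
U = ½kδ² = 0.5 × 1.4295 × 39.8² = 1132.2 N·mm = 1.1322 J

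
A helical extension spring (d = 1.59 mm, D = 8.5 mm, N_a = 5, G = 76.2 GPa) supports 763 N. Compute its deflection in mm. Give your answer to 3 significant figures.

k = Gd⁴/(8D³N_a) = (76.2×10³)(1.59⁴)/(8·8.5³·5) = 19.826 N/mm
δ = F/k = 763 / 19.826 = 38.486 mm

38.5 mm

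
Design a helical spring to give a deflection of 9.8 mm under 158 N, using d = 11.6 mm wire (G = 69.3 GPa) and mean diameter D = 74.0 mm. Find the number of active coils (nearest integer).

Required rate k = F/δ = 158/9.8 = 16.122 N/mm
N_a = Gd⁴/(8D³k) = (69.3×10³ × 11.6⁴)/(8 × 74.0³ × 16.122)
    = 1.25477e+09 / 5.22656e+07 = 24.01 → 24 coils

24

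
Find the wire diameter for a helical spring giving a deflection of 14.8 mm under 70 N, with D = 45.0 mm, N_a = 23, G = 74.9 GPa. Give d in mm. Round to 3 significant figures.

Required rate k = F/δ = 70/14.8 = 4.7297 N/mm
d = (8D³N_a·k / G)^(1/4) = (8·45.0³·23·4.7297 / (74.9×10³))^0.25
  = (1058.8)^0.25 = 5.7043 mm

5.70 mm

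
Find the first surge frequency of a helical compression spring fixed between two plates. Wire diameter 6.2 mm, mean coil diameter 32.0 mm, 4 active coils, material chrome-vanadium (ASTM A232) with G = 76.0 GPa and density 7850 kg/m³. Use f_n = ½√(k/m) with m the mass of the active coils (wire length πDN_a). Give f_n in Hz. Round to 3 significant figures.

k = Gd⁴/(8D³N_a) = (76.0×10³)(6.2⁴)/(8·32.0³·4) = 107.1 N/mm = 1.071e+05 N/m
Wire length L = πDN_a = π·32.0·4 = 402.12 mm
m = ρ·(πd²/4)·L = 7850 × 30.191×10⁻⁶ m² × 0.40212 m = 0.095302 kg
f_n = ½√(k/m) = 0.5·√(1.071e+05/0.095302) = 0.5·√(1.1238e+06) = 530.04 Hz

530 Hz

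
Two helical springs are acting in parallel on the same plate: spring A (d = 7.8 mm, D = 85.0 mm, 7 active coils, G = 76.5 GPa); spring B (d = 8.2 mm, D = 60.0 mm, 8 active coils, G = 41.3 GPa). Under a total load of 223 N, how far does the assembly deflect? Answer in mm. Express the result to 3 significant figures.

10.3 mm

k_A = Gd⁴/(8D³N_a) = (76.5×10³)(7.8⁴)/(8·85.0³·7) = 8.2337 N/mm
k_B = Gd⁴/(8D³N_a) = (41.3×10³)(8.2⁴)/(8·60.0³·8) = 13.507 N/mm
Parallel: k_eq = 8.2337 + 13.507 = 21.741 N/mm
δ = F/k_eq = 223/21.741 = 10.257 mm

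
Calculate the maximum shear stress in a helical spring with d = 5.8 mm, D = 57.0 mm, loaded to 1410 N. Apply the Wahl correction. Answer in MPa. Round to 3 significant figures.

1200 MPa

Spring index C = D/d = 57.0/5.8 = 9.8276
K_W = (4C−1)/(4C−4) + 0.615/C = 38.310/35.310 + 0.0626 = 1.1475
τ₀ = 8FD/(πd³) = 8·1410·57.0/(π·5.8³) = 642960/612.96 = 1048.9 MPa
τ_max = K·τ₀ = 1.1475 × 1048.9 = 1203.7 MPa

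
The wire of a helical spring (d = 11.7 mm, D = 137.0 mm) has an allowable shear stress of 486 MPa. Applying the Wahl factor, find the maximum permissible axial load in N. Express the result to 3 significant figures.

1990 N

C = D/d = 137.0/11.7 = 11.7094
K_W = (4C−1)/(4C−4) + 0.615/C = 45.838/42.838 + 0.0525 = 1.1226
τ_max = K·8FD/(πd³) → F_max = τ_allow·πd³/(8DK)
F_max = 486·π·11.7³/(8·137.0·1.1226) = 2.4454e+06/1230.3 = 1987.6 N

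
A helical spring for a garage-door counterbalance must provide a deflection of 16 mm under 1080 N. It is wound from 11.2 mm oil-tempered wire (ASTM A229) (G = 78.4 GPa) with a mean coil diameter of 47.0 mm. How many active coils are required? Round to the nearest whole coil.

Required rate k = F/δ = 1080/16 = 67.5 N/mm
N_a = Gd⁴/(8D³k) = (78.4×10³ × 11.2⁴)/(8 × 47.0³ × 67.5)
    = 1.23364e+09 / 5.60644e+07 = 22 → 22 coils

22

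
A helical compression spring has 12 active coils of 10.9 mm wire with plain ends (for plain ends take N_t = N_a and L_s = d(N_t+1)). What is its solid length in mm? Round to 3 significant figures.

142 mm

plain ends: N_t = N_a = 12
L_s = d·(N_t+1) = 10.9 × 13 = 141.7 mm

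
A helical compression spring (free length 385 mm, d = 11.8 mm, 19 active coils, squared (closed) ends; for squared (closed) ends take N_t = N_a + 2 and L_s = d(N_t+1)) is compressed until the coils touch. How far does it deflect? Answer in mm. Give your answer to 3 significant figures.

N_t = 21; L_s = 11.8·22 = 259.6 mm
δ_solid = L₀ − L_s = 385 − 259.6 = 125.4 mm

125 mm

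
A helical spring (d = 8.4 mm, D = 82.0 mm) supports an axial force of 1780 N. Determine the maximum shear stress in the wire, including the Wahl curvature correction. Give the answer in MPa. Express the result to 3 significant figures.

Spring index C = D/d = 82.0/8.4 = 9.7619
K_W = (4C−1)/(4C−4) + 0.615/C = 38.048/35.048 + 0.0630 = 1.1486
τ₀ = 8FD/(πd³) = 8·1780·82.0/(π·8.4³) = 1.16768e+06/1862 = 627.1 MPa
τ_max = K·τ₀ = 1.1486 × 627.1 = 720.28 MPa

720 MPa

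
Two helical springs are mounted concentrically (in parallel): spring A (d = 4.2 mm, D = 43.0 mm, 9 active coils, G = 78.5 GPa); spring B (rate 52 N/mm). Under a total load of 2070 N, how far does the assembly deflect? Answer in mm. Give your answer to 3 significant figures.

36.8 mm

k_A = Gd⁴/(8D³N_a) = (78.5×10³)(4.2⁴)/(8·43.0³·9) = 4.2671 N/mm
Parallel: k_eq = 4.2671 + 52 = 56.267 N/mm
δ = F/k_eq = 2070/56.267 = 36.789 mm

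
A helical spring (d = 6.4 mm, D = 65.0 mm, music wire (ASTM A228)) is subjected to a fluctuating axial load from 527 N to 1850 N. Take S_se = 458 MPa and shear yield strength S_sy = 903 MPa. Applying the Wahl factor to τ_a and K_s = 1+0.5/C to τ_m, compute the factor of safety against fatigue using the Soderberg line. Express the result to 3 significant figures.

C = D/d = 65.0/6.4 = 10.1562; K_W = (4C−1)/(4C−4)+0.615/C = 1.1425; K_s = 1+0.5/C = 1.0492
F_a = (F_max−F_min)/2 = 661.5 N; F_m = (F_max+F_min)/2 = 1188.5 N
τ_a = K_W·8F_aD/(πd³) = 1.1425 × 417.68 = 477.18 MPa
τ_m = K_s·8F_mD/(πd³) = 1.0492 × 750.43 = 787.38 MPa
Soderberg: 1/n_f = τ_a/S_se + τ_m/S_sy = 477.18/458 + 787.38/903 = 1.04189 + 0.87196 = 1.9138
n_f = 1/1.9138 = 0.5225

0.523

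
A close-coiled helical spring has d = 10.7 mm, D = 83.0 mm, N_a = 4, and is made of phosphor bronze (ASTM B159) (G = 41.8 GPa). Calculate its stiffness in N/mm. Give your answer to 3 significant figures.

29.9 N/mm

k = Gd⁴/(8D³N_a) = (41.8×10³ × 10.7⁴) / (8 × 83.0³ × 4)
  = 5.47913e+08 / 1.82972e+07 = 29.945 N/mm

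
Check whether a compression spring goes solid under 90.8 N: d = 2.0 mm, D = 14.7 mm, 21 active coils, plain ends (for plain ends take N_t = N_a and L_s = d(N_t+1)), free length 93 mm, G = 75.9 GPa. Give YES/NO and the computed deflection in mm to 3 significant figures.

NO, δ = 39.9 mm

k = Gd⁴/(8D³N_a) = (75.9×10³)(2.0⁴)/(8·14.7³·21) = 2.2756 N/mm
N_t = 21; L_s = 2.0·22 = 44 mm; δ_solid = L₀ − L_s = 93 − 44 = 49 mm
δ = F/k = 90.8/2.2756 = 39.901 mm
δ < δ_solid → spring does not go solid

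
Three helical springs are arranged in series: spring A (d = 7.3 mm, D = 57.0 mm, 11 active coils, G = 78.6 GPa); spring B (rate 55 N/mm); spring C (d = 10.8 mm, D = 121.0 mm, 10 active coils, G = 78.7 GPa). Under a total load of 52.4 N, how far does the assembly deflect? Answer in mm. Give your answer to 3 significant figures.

11.7 mm

k_A = Gd⁴/(8D³N_a) = (78.6×10³)(7.3⁴)/(8·57.0³·11) = 13.696 N/mm
k_C = Gd⁴/(8D³N_a) = (78.7×10³)(10.8⁴)/(8·121.0³·10) = 7.5548 N/mm
Series: 1/k_eq = 1/13.696 + 1/55 + 1/7.5548 = 0.22356; k_eq = 4.4731 N/mm
δ = F/k_eq = 52.4/4.4731 = 11.715 mm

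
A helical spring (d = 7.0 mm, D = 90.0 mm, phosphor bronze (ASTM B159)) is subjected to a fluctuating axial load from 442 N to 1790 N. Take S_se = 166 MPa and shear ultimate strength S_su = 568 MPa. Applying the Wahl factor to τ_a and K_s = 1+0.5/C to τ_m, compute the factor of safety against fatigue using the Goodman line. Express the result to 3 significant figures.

C = D/d = 90.0/7.0 = 12.8571; K_W = (4C−1)/(4C−4)+0.615/C = 1.1111; K_s = 1+0.5/C = 1.0389
F_a = (F_max−F_min)/2 = 674 N; F_m = (F_max+F_min)/2 = 1116 N
τ_a = K_W·8F_aD/(πd³) = 1.1111 × 450.35 = 500.38 MPa
τ_m = K_s·8F_mD/(πd³) = 1.0389 × 745.68 = 774.68 MPa
Goodman: 1/n_f = τ_a/S_se + τ_m/S_su = 500.38/166 + 774.68/568 = 3.01431 + 1.36387 = 4.3782
n_f = 1/4.3782 = 0.2284

0.228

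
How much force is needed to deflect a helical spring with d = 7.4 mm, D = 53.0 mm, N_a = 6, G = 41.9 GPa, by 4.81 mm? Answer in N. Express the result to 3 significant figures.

k = Gd⁴/(8D³N_a) = (41.9×10³)(7.4⁴)/(8·53.0³·6) = 17.582 N/mm
F = k·δ = 17.582 × 4.81 = 84.57 N

84.6 N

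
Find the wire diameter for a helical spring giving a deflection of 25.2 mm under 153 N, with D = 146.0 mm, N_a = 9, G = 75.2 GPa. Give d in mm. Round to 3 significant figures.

11.6 mm

Required rate k = F/δ = 153/25.2 = 6.0714 N/mm
d = (8D³N_a·k / G)^(1/4) = (8·146.0³·9·6.0714 / (75.2×10³))^0.25
  = (18091)^0.25 = 11.5975 mm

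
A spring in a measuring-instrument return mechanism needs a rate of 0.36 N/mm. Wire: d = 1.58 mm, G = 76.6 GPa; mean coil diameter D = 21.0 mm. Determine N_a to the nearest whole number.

N_a = Gd⁴/(8D³k) = (76.6×10³ × 1.58⁴)/(8 × 21.0³ × 0.36)
    = 477372 / 26671.7 = 17.9 → 18 coils

18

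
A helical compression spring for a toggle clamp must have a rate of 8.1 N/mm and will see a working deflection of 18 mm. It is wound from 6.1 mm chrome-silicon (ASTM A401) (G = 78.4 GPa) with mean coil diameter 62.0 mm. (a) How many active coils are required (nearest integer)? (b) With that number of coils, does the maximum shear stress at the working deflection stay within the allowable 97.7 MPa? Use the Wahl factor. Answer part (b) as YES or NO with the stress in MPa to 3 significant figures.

(a) 7 coils; (b) NO, τ_max = 116 MPa

N_a = Gd⁴/(8D³k) = (78.4×10³)(6.1⁴)/(8·62.0³·8.1) = 7.029 → N_a = 7
Actual rate k = Gd⁴/(8D³·7) = 8.1334 N/mm
Working load F = kδ = 8.1334·18 = 146.4 N
C = 62.0/6.1 = 10.1639; K_W = (4C−1)/(4C−4)+0.615/C = 1.1424
τ_max = K_W·8FD/(πd³) = 1.1424·101.83 = 116.33 MPa
τ_max > 97.7 MPa → exceeds allowable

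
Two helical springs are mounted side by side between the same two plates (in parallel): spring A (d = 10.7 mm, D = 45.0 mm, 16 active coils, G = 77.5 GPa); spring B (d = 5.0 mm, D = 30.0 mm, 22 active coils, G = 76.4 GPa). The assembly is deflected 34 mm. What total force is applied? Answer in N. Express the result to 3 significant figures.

k_A = Gd⁴/(8D³N_a) = (77.5×10³)(10.7⁴)/(8·45.0³·16) = 87.094 N/mm
k_B = Gd⁴/(8D³N_a) = (76.4×10³)(5.0⁴)/(8·30.0³·22) = 10.048 N/mm
Parallel: k_eq = 87.094 + 10.048 = 97.143 N/mm
F = k_eq·δ = 97.143·34 = 3302.8 N

3300 N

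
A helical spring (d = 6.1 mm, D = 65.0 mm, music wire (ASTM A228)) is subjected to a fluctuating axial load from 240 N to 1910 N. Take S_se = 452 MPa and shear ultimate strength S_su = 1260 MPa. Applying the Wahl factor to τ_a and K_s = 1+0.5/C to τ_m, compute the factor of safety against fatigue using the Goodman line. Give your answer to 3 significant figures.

0.459

C = D/d = 65.0/6.1 = 10.6557; K_W = (4C−1)/(4C−4)+0.615/C = 1.1354; K_s = 1+0.5/C = 1.0469
F_a = (F_max−F_min)/2 = 835 N; F_m = (F_max+F_min)/2 = 1075 N
τ_a = K_W·8F_aD/(πd³) = 1.1354 × 608.91 = 691.35 MPa
τ_m = K_s·8F_mD/(πd³) = 1.0469 × 783.92 = 820.71 MPa
Goodman: 1/n_f = τ_a/S_se + τ_m/S_su = 691.35/452 + 820.71/1260 = 1.52953 + 0.65135 = 2.1809
n_f = 1/2.1809 = 0.4585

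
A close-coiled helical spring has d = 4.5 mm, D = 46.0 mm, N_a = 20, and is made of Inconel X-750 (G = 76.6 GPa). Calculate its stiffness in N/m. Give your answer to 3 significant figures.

k = Gd⁴/(8D³N_a) = (76.6×10³ × 4.5⁴) / (8 × 46.0³ × 20)
  = 3.14108e+07 / 1.55738e+07 = 2.0169 N/mm = 2016.9 N/m

2020 N/m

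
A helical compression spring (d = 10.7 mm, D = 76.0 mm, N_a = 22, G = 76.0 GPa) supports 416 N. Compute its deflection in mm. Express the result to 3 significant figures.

k = Gd⁴/(8D³N_a) = (76.0×10³)(10.7⁴)/(8·76.0³·22) = 12.894 N/mm
δ = F/k = 416 / 12.894 = 32.263 mm

32.3 mm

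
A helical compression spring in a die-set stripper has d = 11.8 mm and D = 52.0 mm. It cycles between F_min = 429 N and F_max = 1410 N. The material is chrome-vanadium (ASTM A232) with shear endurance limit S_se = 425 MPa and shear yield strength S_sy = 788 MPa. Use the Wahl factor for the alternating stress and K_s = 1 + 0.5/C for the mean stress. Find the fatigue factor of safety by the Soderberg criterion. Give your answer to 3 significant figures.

C = D/d = 52.0/11.8 = 4.4068; K_W = (4C−1)/(4C−4)+0.615/C = 1.3597; K_s = 1+0.5/C = 1.1135
F_a = (F_max−F_min)/2 = 490.5 N; F_m = (F_max+F_min)/2 = 919.5 N
τ_a = K_W·8F_aD/(πd³) = 1.3597 × 39.531 = 53.75 MPa
τ_m = K_s·8F_mD/(πd³) = 1.1135 × 74.105 = 82.513 MPa
Soderberg: 1/n_f = τ_a/S_se + τ_m/S_sy = 53.75/425 + 82.513/788 = 0.12647 + 0.10471 = 0.23118
n_f = 1/0.23118 = 4.326

4.33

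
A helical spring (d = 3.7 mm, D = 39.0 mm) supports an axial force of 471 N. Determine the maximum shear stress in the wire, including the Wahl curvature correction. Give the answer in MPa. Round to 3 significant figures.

1050 MPa

Spring index C = D/d = 39.0/3.7 = 10.5405
K_W = (4C−1)/(4C−4) + 0.615/C = 41.162/38.162 + 0.0583 = 1.1370
τ₀ = 8FD/(πd³) = 8·471·39.0/(π·3.7³) = 146952/159.13 = 923.47 MPa
τ_max = K·τ₀ = 1.1370 × 923.47 = 1049.9 MPa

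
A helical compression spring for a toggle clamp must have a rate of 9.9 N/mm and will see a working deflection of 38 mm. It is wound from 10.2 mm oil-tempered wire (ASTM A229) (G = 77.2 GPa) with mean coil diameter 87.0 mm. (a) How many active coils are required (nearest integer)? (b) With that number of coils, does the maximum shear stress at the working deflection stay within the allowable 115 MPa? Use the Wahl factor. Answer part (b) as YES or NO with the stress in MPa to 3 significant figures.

N_a = Gd⁴/(8D³k) = (77.2×10³)(10.2⁴)/(8·87.0³·9.9) = 16.02 → N_a = 16
Actual rate k = Gd⁴/(8D³·16) = 9.914 N/mm
Working load F = kδ = 9.914·38 = 376.73 N
C = 87.0/10.2 = 8.5294; K_W = (4C−1)/(4C−4)+0.615/C = 1.1717
τ_max = K_W·8FD/(πd³) = 1.1717·78.649 = 92.154 MPa
τ_max ≤ 115 MPa → acceptable

(a) 16 coils; (b) YES, τ_max = 92.2 MPa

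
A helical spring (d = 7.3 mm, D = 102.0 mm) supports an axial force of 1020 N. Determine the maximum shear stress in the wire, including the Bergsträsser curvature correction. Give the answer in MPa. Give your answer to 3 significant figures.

745 MPa

Spring index C = D/d = 102.0/7.3 = 13.9726
K_B = (4C+2)/(4C−3) = 57.890/52.890 = 1.0945
τ₀ = 8FD/(πd³) = 8·1020·102.0/(π·7.3³) = 832320/1222.1 = 681.04 MPa
τ_max = K·τ₀ = 1.0945 × 681.04 = 745.42 MPa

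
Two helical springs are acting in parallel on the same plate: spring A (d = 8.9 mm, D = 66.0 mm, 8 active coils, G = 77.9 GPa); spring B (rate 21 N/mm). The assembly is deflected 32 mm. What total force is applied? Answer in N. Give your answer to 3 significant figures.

k_A = Gd⁴/(8D³N_a) = (77.9×10³)(8.9⁴)/(8·66.0³·8) = 26.564 N/mm
Parallel: k_eq = 26.564 + 21 = 47.564 N/mm
F = k_eq·δ = 47.564·32 = 1522 N

1520 N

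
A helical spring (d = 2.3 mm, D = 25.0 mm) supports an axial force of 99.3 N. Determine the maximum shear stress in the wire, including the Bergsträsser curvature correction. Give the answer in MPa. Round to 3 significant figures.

584 MPa

Spring index C = D/d = 25.0/2.3 = 10.8696
K_B = (4C+2)/(4C−3) = 45.478/40.478 = 1.1235
τ₀ = 8FD/(πd³) = 8·99.3·25.0/(π·2.3³) = 19860/38.224 = 519.57 MPa
τ_max = K·τ₀ = 1.1235 × 519.57 = 583.75 MPa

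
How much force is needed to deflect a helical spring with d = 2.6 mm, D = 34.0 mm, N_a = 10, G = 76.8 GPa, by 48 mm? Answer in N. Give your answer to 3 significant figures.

53.6 N

k = Gd⁴/(8D³N_a) = (76.8×10³)(2.6⁴)/(8·34.0³·10) = 1.1162 N/mm
F = k·δ = 1.1162 × 48 = 53.576 N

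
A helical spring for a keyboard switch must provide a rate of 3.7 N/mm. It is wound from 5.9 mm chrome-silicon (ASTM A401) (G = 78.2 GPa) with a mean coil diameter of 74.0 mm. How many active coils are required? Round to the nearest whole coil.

N_a = Gd⁴/(8D³k) = (78.2×10³ × 5.9⁴)/(8 × 74.0³ × 3.7)
    = 9.47578e+07 / 1.19946e+07 = 7.9 → 8 coils

8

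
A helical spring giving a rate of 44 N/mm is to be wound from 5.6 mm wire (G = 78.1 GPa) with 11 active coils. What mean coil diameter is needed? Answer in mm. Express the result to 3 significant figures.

27.1 mm

D = (Gd⁴/(8N_a·k))^(1/3) = (78.1×10³·5.6⁴/(8·11·44))^(1/3)
  = (19836.6)^(1/3) = 27.0701 mm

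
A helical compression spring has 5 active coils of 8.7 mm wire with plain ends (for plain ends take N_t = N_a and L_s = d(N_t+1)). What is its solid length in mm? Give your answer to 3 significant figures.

52.2 mm

plain ends: N_t = N_a = 5
L_s = d·(N_t+1) = 8.7 × 6 = 52.2 mm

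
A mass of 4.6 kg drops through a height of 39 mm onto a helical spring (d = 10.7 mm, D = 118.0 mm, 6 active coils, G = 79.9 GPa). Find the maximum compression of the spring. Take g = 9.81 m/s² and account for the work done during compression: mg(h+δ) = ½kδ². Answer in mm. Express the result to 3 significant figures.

20.0 mm

k = Gd⁴/(8D³N_a) = (79.9×10³)(10.7⁴)/(8·118.0³·6) = 13.28 N/mm
W = mg = 4.6 × 9.81 = 45.126 N
½kδ² − Wδ − Wh = 0 → δ = (W + √(W² + 2kWh))/k
δ = (45.126 + √(2036.4 + 46742.9))/13.28 = (45.126 + 220.86)/13.28 = 20.029 mm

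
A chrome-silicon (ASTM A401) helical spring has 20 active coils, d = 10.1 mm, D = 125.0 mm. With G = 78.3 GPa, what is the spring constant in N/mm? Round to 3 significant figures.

k = Gd⁴/(8D³N_a) = (78.3×10³ × 10.1⁴) / (8 × 125.0³ × 20)
  = 8.14793e+08 / 3.125e+08 = 2.6073 N/mm

2.61 N/mm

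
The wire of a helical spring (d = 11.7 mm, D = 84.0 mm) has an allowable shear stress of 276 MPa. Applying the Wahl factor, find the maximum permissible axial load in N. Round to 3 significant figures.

C = D/d = 84.0/11.7 = 7.1795
K_W = (4C−1)/(4C−4) + 0.615/C = 27.718/24.718 + 0.0857 = 1.2070
τ_max = K·8FD/(πd³) → F_max = τ_allow·πd³/(8DK)
F_max = 276·π·11.7³/(8·84.0·1.2070) = 1.3887e+06/811.12 = 1712.1 N

1710 N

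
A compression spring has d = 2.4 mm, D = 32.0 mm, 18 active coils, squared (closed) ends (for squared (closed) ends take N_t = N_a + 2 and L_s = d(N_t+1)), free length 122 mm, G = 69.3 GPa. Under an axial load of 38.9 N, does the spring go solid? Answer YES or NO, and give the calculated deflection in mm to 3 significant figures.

k = Gd⁴/(8D³N_a) = (69.3×10³)(2.4⁴)/(8·32.0³·18) = 0.48727 N/mm
N_t = 20; L_s = 2.4·21 = 50.4 mm; δ_solid = L₀ − L_s = 122 − 50.4 = 71.6 mm
δ = F/k = 38.9/0.48727 = 79.833 mm
δ ≥ δ_solid → spring goes solid

YES, δ = 79.8 mm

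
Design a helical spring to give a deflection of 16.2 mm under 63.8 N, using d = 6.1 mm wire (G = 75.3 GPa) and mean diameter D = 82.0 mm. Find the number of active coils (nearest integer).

6

Required rate k = F/δ = 63.8/16.2 = 3.9383 N/mm
N_a = Gd⁴/(8D³k) = (75.3×10³ × 6.1⁴)/(8 × 82.0³ × 3.9383)
    = 1.04259e+08 / 1.73715e+07 = 6.002 → 6 coils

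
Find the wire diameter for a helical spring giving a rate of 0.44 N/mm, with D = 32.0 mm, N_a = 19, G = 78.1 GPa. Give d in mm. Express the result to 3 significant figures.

2.30 mm

d = (8D³N_a·k / G)^(1/4) = (8·32.0³·19·0.44 / (78.1×10³))^0.25
  = (28.06)^0.25 = 2.3016 mm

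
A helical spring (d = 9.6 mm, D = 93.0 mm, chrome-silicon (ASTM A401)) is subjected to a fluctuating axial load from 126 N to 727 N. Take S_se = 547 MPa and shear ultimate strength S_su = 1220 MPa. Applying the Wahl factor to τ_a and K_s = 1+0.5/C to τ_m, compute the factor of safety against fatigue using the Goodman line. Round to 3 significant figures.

3.74

C = D/d = 93.0/9.6 = 9.6875; K_W = (4C−1)/(4C−4)+0.615/C = 1.1498; K_s = 1+0.5/C = 1.0516
F_a = (F_max−F_min)/2 = 300.5 N; F_m = (F_max+F_min)/2 = 426.5 N
τ_a = K_W·8F_aD/(πd³) = 1.1498 × 80.437 = 92.487 MPa
τ_m = K_s·8F_mD/(πd³) = 1.0516 × 114.16 = 120.06 MPa
Goodman: 1/n_f = τ_a/S_se + τ_m/S_su = 92.487/547 + 120.06/1220 = 0.16908 + 0.09841 = 0.26749
n_f = 1/0.26749 = 3.738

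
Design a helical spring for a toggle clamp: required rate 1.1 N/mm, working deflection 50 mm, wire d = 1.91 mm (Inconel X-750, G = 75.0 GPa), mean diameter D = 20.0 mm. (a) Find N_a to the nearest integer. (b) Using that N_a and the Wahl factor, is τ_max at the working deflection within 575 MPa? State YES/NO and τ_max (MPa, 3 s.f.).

N_a = Gd⁴/(8D³k) = (75.0×10³)(1.91⁴)/(8·20.0³·1.1) = 14.18 → N_a = 14
Actual rate k = Gd⁴/(8D³·14) = 1.114 N/mm
Working load F = kδ = 1.114·50 = 55.7 N
C = 20.0/1.91 = 10.4712; K_W = (4C−1)/(4C−4)+0.615/C = 1.1379
τ_max = K_W·8FD/(πd³) = 1.1379·407.12 = 463.27 MPa
τ_max ≤ 575 MPa → acceptable

(a) 14 coils; (b) YES, τ_max = 463 MPa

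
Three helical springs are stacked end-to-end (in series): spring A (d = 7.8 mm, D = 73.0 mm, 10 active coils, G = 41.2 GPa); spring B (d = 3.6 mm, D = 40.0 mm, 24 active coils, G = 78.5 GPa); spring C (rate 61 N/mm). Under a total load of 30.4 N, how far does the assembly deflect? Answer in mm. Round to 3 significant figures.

35.0 mm

k_A = Gd⁴/(8D³N_a) = (41.2×10³)(7.8⁴)/(8·73.0³·10) = 4.9002 N/mm
k_B = Gd⁴/(8D³N_a) = (78.5×10³)(3.6⁴)/(8·40.0³·24) = 1.073 N/mm
Series: 1/k_eq = 1/4.9002 + 1/1.073 + 1/61 = 1.1524; k_eq = 0.86773 N/mm
δ = F/k_eq = 30.4/0.86773 = 35.034 mm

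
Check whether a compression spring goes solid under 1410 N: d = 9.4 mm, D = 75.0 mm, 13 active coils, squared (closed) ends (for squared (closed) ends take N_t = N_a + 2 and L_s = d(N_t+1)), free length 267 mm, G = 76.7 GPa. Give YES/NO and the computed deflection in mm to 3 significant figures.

NO, δ = 103 mm

k = Gd⁴/(8D³N_a) = (76.7×10³)(9.4⁴)/(8·75.0³·13) = 13.649 N/mm
N_t = 15; L_s = 9.4·16 = 150.4 mm; δ_solid = L₀ − L_s = 267 − 150.4 = 116.6 mm
δ = F/k = 1410/13.649 = 103.31 mm
δ < δ_solid → spring does not go solid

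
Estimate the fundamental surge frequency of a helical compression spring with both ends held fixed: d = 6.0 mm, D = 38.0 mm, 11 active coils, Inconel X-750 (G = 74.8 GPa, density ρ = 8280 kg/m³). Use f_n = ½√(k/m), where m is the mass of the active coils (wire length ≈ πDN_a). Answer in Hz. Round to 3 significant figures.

k = Gd⁴/(8D³N_a) = (74.8×10³)(6.0⁴)/(8·38.0³·11) = 20.076 N/mm = 20076 N/m
Wire length L = πDN_a = π·38.0·11 = 1313.2 mm
m = ρ·(πd²/4)·L = 8280 × 28.274×10⁻⁶ m² × 1.3132 m = 0.30743 kg
f_n = ½√(k/m) = 0.5·√(20076/0.30743) = 0.5·√(65302) = 127.77 Hz

128 Hz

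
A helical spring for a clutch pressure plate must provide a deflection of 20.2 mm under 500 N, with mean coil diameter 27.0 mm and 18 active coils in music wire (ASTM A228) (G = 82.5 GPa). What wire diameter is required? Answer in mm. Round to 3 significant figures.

5.40 mm

Required rate k = F/δ = 500/20.2 = 24.752 N/mm
d = (8D³N_a·k / G)^(1/4) = (8·27.0³·18·24.752 / (82.5×10³))^0.25
  = (850.39)^0.25 = 5.4001 mm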